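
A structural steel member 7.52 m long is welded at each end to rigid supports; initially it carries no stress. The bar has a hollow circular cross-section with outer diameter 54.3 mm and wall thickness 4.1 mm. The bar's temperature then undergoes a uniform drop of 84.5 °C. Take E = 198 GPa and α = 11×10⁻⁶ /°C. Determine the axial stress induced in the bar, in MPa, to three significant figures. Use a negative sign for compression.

184 MPa

Free thermal expansion αLΔT = 11e-6 · 7520 · -84.5 = -6.99 mm.
The walls impose strain ε = −(-6.99)/7520 = 9.2950e-04; σ = Eε = 198000 · 9.2950e-04 = 184 MPa.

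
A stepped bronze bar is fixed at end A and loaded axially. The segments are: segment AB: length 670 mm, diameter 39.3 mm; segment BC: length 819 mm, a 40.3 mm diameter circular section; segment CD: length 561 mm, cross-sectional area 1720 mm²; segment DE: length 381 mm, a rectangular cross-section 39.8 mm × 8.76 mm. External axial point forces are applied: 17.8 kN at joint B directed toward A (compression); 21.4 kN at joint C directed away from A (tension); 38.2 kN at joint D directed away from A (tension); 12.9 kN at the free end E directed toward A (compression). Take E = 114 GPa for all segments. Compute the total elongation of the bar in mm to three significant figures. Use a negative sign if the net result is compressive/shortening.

0.352 mm

Internal axial forces (sectioning from the free end, tension +): N_DE = -12.9 kN, N_CD = 25.3 kN, N_BC = 46.7 kN, N_AB = 28.9 kN.
A_AB = 1213 mm².
A_BC = 1276 mm².
A_DE = 348.6 mm².
δ_AB = 28900·670/(1213·114000) = 0.14 mm
δ_BC = 46700·819/(1276·114000) = 0.263 mm
δ_CD = 25300·561/(1720·114000) = 0.07239 mm
δ_DE = -12900·381/(348.6·114000) = -0.1237 mm
δ = Σδ_i = 0.3518 mm.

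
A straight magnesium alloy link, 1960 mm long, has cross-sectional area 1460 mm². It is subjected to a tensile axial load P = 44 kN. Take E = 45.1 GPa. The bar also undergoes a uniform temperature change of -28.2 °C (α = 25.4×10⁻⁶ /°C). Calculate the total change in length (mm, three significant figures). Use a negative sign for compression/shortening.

δ_mech = NL/(AE) = 44000·1960/(1460·45100) = 1.31 mm.
δ_thermal = αLΔT = 25.4e-6·1960·-28.2 = -1.404 mm.
δ = δ_mech + δ_thermal = -0.09419 mm.

-0.0942 mm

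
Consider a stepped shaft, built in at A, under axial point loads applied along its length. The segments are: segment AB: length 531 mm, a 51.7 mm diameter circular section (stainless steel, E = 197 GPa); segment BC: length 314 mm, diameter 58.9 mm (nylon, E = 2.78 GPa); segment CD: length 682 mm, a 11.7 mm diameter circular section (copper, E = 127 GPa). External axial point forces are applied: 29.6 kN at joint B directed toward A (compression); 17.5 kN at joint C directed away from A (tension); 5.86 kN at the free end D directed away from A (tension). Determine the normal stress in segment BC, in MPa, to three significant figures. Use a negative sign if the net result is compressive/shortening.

8.57 MPa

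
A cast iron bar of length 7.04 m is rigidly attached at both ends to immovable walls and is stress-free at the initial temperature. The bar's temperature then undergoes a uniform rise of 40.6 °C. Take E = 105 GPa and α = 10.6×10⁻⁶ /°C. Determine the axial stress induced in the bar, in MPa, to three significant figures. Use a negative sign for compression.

-45.2 MPa

Free thermal expansion αLΔT = 10.6e-6 · 7040 · 40.6 = 3.03 mm.
The walls impose strain ε = −(3.03)/7040 = -4.3036e-04; σ = Eε = 105000 · -4.3036e-04 = -45.19 MPa.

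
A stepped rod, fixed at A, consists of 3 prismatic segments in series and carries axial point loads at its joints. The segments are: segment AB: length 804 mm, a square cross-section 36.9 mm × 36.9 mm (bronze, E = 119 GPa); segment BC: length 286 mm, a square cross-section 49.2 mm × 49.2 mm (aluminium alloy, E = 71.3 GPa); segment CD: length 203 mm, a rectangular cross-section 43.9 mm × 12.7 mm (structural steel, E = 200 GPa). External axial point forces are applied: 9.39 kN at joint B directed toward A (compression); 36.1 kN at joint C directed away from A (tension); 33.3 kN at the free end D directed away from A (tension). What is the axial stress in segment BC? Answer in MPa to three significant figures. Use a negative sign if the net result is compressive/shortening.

28.7 MPa

Internal axial forces (sectioning from the free end, tension +): N_CD = 33.3 kN, N_BC = 69.4 kN, N_AB = 60.01 kN.
A_BC = 2421 mm².
σ_BC = N_BC/A_BC = 69400/2421 = 28.67 MPa.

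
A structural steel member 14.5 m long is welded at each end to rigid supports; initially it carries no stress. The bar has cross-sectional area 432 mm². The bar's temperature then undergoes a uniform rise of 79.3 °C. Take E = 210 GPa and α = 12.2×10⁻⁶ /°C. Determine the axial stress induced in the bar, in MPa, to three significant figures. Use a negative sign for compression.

-203 MPa

Free thermal expansion αLΔT = 12.2e-6 · 14500 · 79.3 = 14.03 mm.
The walls impose strain ε = −(14.03)/14500 = -9.6746e-04; σ = Eε = 210000 · -9.6746e-04 = -203.2 MPa.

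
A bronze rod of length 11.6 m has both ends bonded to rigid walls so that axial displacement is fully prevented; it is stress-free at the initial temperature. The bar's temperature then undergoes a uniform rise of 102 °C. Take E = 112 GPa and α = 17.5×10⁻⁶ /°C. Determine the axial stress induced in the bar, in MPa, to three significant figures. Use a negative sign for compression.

Free thermal expansion αLΔT = 17.5e-6 · 11600 · 102 = 20.71 mm.
The walls impose strain ε = −(20.71)/11600 = -1.7850e-03; σ = Eε = 112000 · -1.7850e-03 = -199.9 MPa.

-200 MPa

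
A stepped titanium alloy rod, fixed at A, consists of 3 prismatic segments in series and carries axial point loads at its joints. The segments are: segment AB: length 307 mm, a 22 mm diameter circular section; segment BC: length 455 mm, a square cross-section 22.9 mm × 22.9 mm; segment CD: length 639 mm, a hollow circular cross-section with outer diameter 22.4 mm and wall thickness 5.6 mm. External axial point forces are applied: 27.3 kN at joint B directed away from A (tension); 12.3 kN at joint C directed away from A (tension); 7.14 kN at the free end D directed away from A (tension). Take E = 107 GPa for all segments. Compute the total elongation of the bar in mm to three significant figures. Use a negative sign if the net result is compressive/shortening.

Internal axial forces (sectioning from the free end, tension +): N_CD = 7.14 kN, N_BC = 19.44 kN, N_AB = 46.74 kN.
A_AB = 380.1 mm².
A_BC = 524.4 mm².
A_CD = 295.6 mm².
δ_AB = 46740·307/(380.1·107000) = 0.3528 mm
δ_BC = 19440·455/(524.4·107000) = 0.1576 mm
δ_CD = 7140·639/(295.6·107000) = 0.1443 mm
δ = Σδ_i = 0.6547 mm.

0.655 mm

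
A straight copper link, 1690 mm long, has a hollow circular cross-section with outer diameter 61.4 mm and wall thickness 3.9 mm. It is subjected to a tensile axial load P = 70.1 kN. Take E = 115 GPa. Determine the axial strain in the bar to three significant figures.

8.65e-04

A = 704.5 mm².
σ = N/A = 99.5 MPa; ε = σ/E = 99.5/115000 = 8.652e-04.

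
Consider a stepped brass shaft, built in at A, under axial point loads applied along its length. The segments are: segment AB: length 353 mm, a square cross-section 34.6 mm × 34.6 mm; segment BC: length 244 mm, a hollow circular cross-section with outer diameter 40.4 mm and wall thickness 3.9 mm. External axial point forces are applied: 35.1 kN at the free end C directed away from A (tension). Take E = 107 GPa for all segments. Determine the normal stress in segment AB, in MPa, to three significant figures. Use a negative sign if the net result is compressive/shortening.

Internal axial forces (sectioning from the free end, tension +): N_BC = 35.1 kN, N_AB = 35.1 kN.
A_AB = 1197 mm².
σ_AB = N_AB/A_AB = 35100/1197 = 29.32 MPa.

29.3 MPa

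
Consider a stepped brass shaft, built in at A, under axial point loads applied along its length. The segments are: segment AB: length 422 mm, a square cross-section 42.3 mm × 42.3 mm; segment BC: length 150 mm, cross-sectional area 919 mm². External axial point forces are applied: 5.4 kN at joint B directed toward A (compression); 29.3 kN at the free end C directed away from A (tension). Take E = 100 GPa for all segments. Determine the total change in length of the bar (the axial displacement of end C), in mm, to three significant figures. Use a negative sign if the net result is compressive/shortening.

0.104 mm

Internal axial forces (sectioning from the free end, tension +): N_BC = 29.3 kN, N_AB = 23.9 kN.
A_AB = 1789 mm².
δ_AB = 23900·422/(1789·100000) = 0.05637 mm
δ_BC = 29300·150/(919·100000) = 0.04782 mm
δ = Σδ_i = 0.1042 mm.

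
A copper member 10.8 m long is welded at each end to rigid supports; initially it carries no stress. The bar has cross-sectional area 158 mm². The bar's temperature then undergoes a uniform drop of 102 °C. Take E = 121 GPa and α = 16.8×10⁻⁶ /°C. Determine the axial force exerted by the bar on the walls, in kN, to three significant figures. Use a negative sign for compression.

32.8 kN

Free thermal expansion αLΔT = 16.8e-6 · 10800 · -102 = -18.51 mm.
The walls impose strain ε = −(-18.51)/10800 = 1.7136e-03; σ = Eε = 121000 · 1.7136e-03 = 207.3 MPa.
Wall reaction R = σ·A = 207.3·158 = 32760 N = 32.76 kN.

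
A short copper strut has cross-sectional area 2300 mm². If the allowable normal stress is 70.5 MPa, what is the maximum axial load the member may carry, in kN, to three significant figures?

P_max = σ_allow · A = 70.5 · 2300 = 162200 N = 162.2 kN.

162 kN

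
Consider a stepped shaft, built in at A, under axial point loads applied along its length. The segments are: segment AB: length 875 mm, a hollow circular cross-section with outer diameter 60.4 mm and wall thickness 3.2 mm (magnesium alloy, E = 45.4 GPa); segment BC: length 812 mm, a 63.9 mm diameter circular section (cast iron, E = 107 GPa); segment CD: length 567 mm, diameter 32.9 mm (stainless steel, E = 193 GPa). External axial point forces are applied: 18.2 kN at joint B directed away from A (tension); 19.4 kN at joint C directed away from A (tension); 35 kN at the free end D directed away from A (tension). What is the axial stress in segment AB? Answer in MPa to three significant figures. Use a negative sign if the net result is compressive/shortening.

126 MPa

Internal axial forces (sectioning from the free end, tension +): N_CD = 35 kN, N_BC = 54.4 kN, N_AB = 72.6 kN.
A_AB = 575 mm².
σ_AB = N_AB/A_AB = 72600/575 = 126.3 MPa.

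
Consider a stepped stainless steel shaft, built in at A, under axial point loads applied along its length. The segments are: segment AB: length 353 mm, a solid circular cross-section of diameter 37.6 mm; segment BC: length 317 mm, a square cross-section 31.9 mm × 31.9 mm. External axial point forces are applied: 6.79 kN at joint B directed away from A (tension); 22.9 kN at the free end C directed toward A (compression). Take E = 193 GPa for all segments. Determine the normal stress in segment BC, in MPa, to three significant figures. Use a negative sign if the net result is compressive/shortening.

Internal axial forces (sectioning from the free end, tension +): N_BC = -22.9 kN, N_AB = -16.11 kN.
A_BC = 1018 mm².
σ_BC = N_BC/A_BC = -22900/1018 = -22.5 MPa.

-22.5 MPa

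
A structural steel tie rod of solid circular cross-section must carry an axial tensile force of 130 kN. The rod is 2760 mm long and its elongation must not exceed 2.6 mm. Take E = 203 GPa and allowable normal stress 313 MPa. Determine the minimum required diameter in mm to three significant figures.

Required area A ≥ P/σ_allow = 130000/313 = 415.3 mm².
For a solid circular section, d ≥ √(4A/π) = 23 mm.
Elongation limit: A ≥ PL/(Eδ_allow) = 130000·2760/(203000·2.6) = 679.8 mm² ⇒ d ≥ 29.42 mm.
The elongation limit governs.

29.4 mm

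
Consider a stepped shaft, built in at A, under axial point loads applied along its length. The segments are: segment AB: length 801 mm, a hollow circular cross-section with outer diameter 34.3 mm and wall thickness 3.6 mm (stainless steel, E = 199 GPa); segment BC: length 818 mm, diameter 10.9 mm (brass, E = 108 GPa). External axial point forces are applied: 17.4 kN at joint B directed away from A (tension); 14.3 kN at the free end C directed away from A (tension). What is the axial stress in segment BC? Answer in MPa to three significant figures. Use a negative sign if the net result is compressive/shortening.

Internal axial forces (sectioning from the free end, tension +): N_BC = 14.3 kN, N_AB = 31.7 kN.
A_BC = 93.31 mm².
σ_BC = N_BC/A_BC = 14300/93.31 = 153.2 MPa.

153 MPa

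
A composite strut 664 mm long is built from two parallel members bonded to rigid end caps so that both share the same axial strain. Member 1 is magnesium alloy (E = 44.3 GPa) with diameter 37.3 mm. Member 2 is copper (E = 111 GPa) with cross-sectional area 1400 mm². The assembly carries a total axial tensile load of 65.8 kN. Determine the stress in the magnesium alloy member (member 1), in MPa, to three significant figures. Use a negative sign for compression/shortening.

A_1 = 1093 mm².
Equal strain + equilibrium ⇒ each member carries load in proportion to AE: A₁E₁ = 48410000 N, A₂E₂ = 155400000 N, ΣAE = 203800000 N.
σ₁ = P·E₁/ΣAE = 65800·44300/203800000 = 14.3 MPa.

14.3 MPa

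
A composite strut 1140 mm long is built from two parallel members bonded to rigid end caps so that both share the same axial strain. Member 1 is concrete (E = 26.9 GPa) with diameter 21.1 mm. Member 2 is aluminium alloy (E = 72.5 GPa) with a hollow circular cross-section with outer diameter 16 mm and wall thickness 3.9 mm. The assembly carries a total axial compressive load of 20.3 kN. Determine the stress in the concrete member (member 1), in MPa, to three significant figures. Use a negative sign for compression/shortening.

A_1 = 349.7 mm².
A_2 = 148.3 mm².
Equal strain + equilibrium ⇒ each member carries load in proportion to AE: A₁E₁ = 9406000 N, A₂E₂ = 10750000 N, ΣAE = 20150000 N.
σ₁ = P·E₁/ΣAE = -20300·26900/20150000 = -27.09 MPa.

-27.1 MPa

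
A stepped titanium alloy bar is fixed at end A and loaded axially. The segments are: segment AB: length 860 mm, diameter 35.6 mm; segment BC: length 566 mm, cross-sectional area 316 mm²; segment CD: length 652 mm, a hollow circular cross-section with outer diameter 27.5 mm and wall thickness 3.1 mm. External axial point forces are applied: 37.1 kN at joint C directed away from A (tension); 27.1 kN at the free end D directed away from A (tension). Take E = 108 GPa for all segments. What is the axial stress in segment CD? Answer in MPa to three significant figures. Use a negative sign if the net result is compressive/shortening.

Internal axial forces (sectioning from the free end, tension +): N_CD = 27.1 kN, N_BC = 64.2 kN, N_AB = 64.2 kN.
A_CD = 237.6 mm².
σ_CD = N_CD/A_CD = 27100/237.6 = 114 MPa.

114 MPa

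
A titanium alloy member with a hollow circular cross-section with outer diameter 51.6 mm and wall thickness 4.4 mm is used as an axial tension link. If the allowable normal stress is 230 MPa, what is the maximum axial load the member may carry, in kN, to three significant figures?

A = 652.4 mm².
P_max = σ_allow · A = 230 · 652.4 = 150100 N = 150.1 kN.

150 kN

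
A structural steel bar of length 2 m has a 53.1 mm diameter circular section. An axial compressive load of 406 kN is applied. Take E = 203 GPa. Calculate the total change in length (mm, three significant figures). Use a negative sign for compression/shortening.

A = 2215 mm².
δ_mech = NL/(AE) = -406000·2000/(2215·203000) = -1.806 mm.

-1.81 mm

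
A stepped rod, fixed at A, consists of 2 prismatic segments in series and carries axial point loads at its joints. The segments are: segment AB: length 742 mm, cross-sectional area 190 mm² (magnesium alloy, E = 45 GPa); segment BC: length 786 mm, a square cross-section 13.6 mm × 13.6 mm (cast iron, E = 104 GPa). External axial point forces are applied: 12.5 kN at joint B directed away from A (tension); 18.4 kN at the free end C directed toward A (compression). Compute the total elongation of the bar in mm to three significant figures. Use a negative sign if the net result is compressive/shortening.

-1.26 mm

Internal axial forces (sectioning from the free end, tension +): N_BC = -18.4 kN, N_AB = -5.9 kN.
A_BC = 185 mm².
δ_AB = -5900·742/(190·45000) = -0.512 mm
δ_BC = -18400·786/(185·104000) = -0.7518 mm
δ = Σδ_i = -1.264 mm.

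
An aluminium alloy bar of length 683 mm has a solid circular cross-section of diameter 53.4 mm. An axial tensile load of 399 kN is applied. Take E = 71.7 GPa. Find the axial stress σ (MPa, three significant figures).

A = 2240 mm².
σ = N/A = 399000/2240 = 178.2 MPa.

178 MPa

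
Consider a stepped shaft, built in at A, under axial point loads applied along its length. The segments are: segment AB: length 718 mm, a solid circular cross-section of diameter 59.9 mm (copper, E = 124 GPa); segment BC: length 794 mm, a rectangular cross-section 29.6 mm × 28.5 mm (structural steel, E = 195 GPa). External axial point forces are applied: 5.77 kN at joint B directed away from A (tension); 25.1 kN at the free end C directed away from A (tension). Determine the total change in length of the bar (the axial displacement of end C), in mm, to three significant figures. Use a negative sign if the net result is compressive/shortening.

0.185 mm

Internal axial forces (sectioning from the free end, tension +): N_BC = 25.1 kN, N_AB = 30.87 kN.
A_AB = 2818 mm².
A_BC = 843.6 mm².
δ_AB = 30870·718/(2818·124000) = 0.06343 mm
δ_BC = 25100·794/(843.6·195000) = 0.1211 mm
δ = Σδ_i = 0.1846 mm.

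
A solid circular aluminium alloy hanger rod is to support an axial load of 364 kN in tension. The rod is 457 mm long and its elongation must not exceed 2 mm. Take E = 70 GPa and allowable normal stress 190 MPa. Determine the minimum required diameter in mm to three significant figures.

Required area A ≥ P/σ_allow = 364000/190 = 1916 mm².
For a solid circular section, d ≥ √(4A/π) = 49.39 mm.
Elongation limit: A ≥ PL/(Eδ_allow) = 364000·457/(70000·2) = 1188 mm² ⇒ d ≥ 38.9 mm.
The stress limit governs.

49.4 mm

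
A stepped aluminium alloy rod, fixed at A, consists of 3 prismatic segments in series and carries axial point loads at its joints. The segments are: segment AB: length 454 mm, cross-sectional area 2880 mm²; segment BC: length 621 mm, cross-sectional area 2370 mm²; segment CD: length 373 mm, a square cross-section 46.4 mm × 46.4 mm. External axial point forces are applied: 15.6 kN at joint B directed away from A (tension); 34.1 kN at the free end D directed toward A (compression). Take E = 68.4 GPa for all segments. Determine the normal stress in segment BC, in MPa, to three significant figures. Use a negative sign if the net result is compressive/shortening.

-14.4 MPa

Internal axial forces (sectioning from the free end, tension +): N_CD = -34.1 kN, N_BC = -34.1 kN, N_AB = -18.5 kN.
σ_BC = N_BC/A_BC = -34100/2370 = -14.39 MPa.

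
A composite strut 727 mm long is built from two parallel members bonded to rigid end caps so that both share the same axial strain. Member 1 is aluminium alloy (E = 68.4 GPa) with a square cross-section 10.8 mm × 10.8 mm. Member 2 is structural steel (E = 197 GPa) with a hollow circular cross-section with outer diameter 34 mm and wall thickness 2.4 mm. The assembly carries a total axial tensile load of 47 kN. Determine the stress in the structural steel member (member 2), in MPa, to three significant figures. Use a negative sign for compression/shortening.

169 MPa

A_1 = 116.6 mm².
A_2 = 238.3 mm².
Equal strain + equilibrium ⇒ each member carries load in proportion to AE: A₁E₁ = 7978000 N, A₂E₂ = 46940000 N, ΣAE = 54920000 N.
σ₂ = P·E₂/ΣAE = 47000·197000/54920000 = 168.6 MPa.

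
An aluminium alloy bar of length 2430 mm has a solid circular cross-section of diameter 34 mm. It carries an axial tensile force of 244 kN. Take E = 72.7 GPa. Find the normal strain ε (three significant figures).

0.00370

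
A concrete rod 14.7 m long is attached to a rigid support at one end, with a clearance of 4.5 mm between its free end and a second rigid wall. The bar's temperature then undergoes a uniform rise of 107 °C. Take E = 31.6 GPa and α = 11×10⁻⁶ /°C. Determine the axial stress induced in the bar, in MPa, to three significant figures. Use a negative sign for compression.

Free thermal expansion αLΔT = 11e-6 · 14700 · 107 = 17.3 mm.
The walls engage after the gap closes; constrained expansion = 17.3 − 4.5 = 12.8 mm.
The walls impose strain ε = −(12.8)/14700 = -8.7088e-04; σ = Eε = 31600 · -8.7088e-04 = -27.52 MPa.

-27.5 MPa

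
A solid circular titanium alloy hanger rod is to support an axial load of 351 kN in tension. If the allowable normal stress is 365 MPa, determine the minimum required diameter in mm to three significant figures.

Required area A ≥ P/σ_allow = 351000/365 = 961.6 mm².
For a solid circular section, d ≥ √(4A/π) = 34.99 mm.

35.0 mm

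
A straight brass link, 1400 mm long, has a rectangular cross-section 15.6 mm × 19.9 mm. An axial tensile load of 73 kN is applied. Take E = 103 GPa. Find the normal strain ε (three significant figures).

A = 310.4 mm².
σ = N/A = 235.2 MPa; ε = σ/E = 235.2/103000 = 2.283e-03.

0.00228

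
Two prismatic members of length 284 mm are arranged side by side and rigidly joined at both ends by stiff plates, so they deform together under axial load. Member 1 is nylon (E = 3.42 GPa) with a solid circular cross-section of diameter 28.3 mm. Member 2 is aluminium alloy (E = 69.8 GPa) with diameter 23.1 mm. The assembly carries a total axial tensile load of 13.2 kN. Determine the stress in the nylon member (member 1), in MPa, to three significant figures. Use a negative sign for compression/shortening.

1.44 MPa

A_1 = 629 mm².
A_2 = 419.1 mm².
Equal strain + equilibrium ⇒ each member carries load in proportion to AE: A₁E₁ = 2151000 N, A₂E₂ = 29250000 N, ΣAE = 31400000 N.
σ₁ = P·E₁/ΣAE = 13200·3420/31400000 = 1.438 MPa.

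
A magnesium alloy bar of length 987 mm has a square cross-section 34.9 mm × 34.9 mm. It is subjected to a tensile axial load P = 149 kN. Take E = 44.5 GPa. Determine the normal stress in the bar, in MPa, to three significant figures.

A = 1218 mm².
σ = N/A = 149000/1218 = 122.3 MPa.

122 MPa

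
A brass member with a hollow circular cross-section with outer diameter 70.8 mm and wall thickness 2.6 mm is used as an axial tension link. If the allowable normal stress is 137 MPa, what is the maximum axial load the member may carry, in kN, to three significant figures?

76.3 kN

A = 557.1 mm².
P_max = σ_allow · A = 137 · 557.1 = 76320 N = 76.32 kN.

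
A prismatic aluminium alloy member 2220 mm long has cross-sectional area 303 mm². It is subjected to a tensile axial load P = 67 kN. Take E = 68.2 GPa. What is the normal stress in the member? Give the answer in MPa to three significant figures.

221 MPa

σ = N/A = 67000/303 = 221.1 MPa.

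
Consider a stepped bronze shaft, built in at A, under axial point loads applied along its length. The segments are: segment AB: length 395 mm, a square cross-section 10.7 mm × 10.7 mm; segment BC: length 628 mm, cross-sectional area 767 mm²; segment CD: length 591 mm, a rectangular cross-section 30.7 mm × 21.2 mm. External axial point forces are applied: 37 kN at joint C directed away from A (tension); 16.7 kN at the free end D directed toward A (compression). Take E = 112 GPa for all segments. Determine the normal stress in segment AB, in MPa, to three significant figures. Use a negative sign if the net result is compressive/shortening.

177 MPa

Internal axial forces (sectioning from the free end, tension +): N_CD = -16.7 kN, N_BC = 20.3 kN, N_AB = 20.3 kN.
A_AB = 114.5 mm².
σ_AB = N_AB/A_AB = 20300/114.5 = 177.3 MPa.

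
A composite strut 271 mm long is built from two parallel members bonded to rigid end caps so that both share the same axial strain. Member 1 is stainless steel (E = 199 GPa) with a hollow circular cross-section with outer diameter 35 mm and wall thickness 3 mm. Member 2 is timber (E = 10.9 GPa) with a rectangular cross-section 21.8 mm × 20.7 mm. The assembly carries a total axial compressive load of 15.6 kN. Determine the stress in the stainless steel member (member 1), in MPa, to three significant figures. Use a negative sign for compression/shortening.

A_1 = 301.6 mm².
A_2 = 451.3 mm².
Equal strain + equilibrium ⇒ each member carries load in proportion to AE: A₁E₁ = 60020000 N, A₂E₂ = 4919000 N, ΣAE = 64940000 N.
σ₁ = P·E₁/ΣAE = -15600·199000/64940000 = -47.81 MPa.

-47.8 MPa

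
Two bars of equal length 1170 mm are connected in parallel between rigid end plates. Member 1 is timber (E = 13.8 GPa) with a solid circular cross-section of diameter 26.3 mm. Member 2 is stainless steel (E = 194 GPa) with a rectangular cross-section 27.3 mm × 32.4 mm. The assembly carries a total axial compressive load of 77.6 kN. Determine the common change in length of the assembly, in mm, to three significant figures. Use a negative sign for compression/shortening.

A_1 = 543.3 mm².
A_2 = 884.5 mm².
Equal strain + equilibrium ⇒ each member carries load in proportion to AE: A₁E₁ = 7497000 N, A₂E₂ = 171600000 N, ΣAE = 179100000 N.
δ = PL/ΣAE = -77600·1170/179100000 = -0.507 mm.

-0.507 mm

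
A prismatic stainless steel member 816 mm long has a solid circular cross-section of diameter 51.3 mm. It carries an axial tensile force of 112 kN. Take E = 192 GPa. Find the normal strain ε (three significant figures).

2.82e-04

A = 2067 mm².
σ = N/A = 54.19 MPa; ε = σ/E = 54.19/192000 = 2.822e-04.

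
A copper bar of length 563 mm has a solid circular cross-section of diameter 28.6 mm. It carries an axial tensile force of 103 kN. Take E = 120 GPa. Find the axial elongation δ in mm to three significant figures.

A = 642.4 mm².
δ_mech = NL/(AE) = 103000·563/(642.4·120000) = 0.7522 mm.

0.752 mm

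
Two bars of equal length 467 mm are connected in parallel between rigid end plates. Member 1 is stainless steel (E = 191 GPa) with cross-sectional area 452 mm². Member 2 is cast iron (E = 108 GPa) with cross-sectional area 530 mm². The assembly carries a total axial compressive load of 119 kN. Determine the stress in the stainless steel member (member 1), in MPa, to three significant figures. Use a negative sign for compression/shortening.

-158 MPa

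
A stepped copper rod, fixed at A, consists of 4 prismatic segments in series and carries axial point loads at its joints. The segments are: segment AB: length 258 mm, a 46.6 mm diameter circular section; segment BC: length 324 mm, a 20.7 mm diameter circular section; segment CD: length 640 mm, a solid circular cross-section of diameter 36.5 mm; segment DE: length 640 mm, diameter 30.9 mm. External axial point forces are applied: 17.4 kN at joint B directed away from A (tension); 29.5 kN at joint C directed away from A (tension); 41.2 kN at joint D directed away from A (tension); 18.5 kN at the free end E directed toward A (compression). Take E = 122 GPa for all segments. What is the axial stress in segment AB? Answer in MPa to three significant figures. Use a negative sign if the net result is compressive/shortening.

Internal axial forces (sectioning from the free end, tension +): N_DE = -18.5 kN, N_CD = 22.7 kN, N_BC = 52.2 kN, N_AB = 69.6 kN.
A_AB = 1706 mm².
σ_AB = N_AB/A_AB = 69600/1706 = 40.81 MPa.

40.8 MPa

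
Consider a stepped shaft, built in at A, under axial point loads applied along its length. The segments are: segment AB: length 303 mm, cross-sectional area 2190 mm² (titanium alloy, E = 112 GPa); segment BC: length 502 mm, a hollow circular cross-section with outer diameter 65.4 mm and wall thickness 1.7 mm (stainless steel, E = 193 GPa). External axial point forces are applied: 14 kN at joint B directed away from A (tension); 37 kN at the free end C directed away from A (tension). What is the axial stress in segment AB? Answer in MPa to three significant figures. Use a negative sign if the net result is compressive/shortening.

23.3 MPa

Internal axial forces (sectioning from the free end, tension +): N_BC = 37 kN, N_AB = 51 kN.
σ_AB = N_AB/A_AB = 51000/2190 = 23.29 MPa.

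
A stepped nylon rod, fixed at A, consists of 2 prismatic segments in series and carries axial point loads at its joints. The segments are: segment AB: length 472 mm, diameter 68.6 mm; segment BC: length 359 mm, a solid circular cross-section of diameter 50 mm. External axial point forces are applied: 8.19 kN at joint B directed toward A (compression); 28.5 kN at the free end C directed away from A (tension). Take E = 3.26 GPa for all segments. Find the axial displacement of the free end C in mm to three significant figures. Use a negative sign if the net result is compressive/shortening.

Internal axial forces (sectioning from the free end, tension +): N_BC = 28.5 kN, N_AB = 20.31 kN.
A_AB = 3696 mm².
A_BC = 1963 mm².
δ_AB = 20310·472/(3696·3260) = 0.7956 mm
δ_BC = 28500·359/(1963·3260) = 1.598 mm
δ = Σδ_i = 2.394 mm.

2.39 mm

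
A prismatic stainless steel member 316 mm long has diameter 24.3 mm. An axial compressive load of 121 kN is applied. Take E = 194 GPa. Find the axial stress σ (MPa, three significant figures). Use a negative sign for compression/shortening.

-261 MPa

A = 463.8 mm².
σ = N/A = -121000/463.8 = -260.9 MPa.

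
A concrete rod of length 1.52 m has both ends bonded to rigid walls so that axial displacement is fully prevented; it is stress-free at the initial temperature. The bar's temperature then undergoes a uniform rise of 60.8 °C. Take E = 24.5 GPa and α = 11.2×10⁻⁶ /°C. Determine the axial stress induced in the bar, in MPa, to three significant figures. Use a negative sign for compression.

-16.7 MPa

Free thermal expansion αLΔT = 11.2e-6 · 1520 · 60.8 = 1.035 mm.
The walls impose strain ε = −(1.035)/1520 = -6.8096e-04; σ = Eε = 24500 · -6.8096e-04 = -16.68 MPa.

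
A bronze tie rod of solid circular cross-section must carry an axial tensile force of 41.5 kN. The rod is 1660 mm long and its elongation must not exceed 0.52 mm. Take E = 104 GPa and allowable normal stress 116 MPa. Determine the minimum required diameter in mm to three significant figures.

40.3 mm

Required area A ≥ P/σ_allow = 41500/116 = 357.8 mm².
For a solid circular section, d ≥ √(4A/π) = 21.34 mm.
Elongation limit: A ≥ PL/(Eδ_allow) = 41500·1660/(104000·0.52) = 1274 mm² ⇒ d ≥ 40.27 mm.
The elongation limit governs.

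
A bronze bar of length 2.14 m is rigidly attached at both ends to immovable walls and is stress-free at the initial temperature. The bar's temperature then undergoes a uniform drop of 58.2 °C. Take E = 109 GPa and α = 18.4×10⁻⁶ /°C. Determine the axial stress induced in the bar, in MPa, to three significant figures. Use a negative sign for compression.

Free thermal expansion αLΔT = 18.4e-6 · 2140 · -58.2 = -2.292 mm.
The walls impose strain ε = −(-2.292)/2140 = 1.0709e-03; σ = Eε = 109000 · 1.0709e-03 = 116.7 MPa.

117 MPa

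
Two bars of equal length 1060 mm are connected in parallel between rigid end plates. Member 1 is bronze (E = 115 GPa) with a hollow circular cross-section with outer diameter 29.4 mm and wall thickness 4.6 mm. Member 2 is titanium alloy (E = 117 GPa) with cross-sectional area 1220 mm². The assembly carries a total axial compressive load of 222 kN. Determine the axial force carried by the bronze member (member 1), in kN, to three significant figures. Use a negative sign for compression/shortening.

A_1 = 358.4 mm².
Equal strain + equilibrium ⇒ each member carries load in proportion to AE: A₁E₁ = 41220000 N, A₂E₂ = 142700000 N, ΣAE = 184000000 N.
F₁ = P·A₁E₁/ΣAE = -222000·41220000/184000000 = -49740 N.

-49.7 kN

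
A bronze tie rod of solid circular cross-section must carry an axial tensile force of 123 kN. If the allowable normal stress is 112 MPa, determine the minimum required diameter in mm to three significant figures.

37.4 mm

Required area A ≥ P/σ_allow = 123000/112 = 1098 mm².
For a solid circular section, d ≥ √(4A/π) = 37.39 mm.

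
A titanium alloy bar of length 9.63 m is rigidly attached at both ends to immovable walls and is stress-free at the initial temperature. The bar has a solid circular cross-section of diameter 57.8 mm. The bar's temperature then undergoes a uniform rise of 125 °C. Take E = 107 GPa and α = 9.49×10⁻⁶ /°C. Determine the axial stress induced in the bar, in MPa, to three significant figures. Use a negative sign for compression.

Free thermal expansion αLΔT = 9.49e-6 · 9630 · 125 = 11.42 mm.
The walls impose strain ε = −(11.42)/9630 = -1.1863e-03; σ = Eε = 107000 · -1.1863e-03 = -126.9 MPa.

-127 MPa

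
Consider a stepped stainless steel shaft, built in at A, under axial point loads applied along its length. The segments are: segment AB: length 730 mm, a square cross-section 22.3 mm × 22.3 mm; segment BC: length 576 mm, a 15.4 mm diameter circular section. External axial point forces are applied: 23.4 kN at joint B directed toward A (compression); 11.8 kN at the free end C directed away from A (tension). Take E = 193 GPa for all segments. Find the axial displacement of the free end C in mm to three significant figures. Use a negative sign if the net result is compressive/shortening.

Internal axial forces (sectioning from the free end, tension +): N_BC = 11.8 kN, N_AB = -11.6 kN.
A_AB = 497.3 mm².
A_BC = 186.3 mm².
δ_AB = -11600·730/(497.3·193000) = -0.08823 mm
δ_BC = 11800·576/(186.3·193000) = 0.1891 mm
δ = Σδ_i = 0.1008 mm.

0.101 mm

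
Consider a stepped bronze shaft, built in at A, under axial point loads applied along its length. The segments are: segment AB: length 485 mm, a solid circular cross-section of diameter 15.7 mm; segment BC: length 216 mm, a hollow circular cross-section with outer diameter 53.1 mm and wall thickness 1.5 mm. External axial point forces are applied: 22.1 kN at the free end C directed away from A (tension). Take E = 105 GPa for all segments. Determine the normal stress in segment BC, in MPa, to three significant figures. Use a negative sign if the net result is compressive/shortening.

90.9 MPa

Internal axial forces (sectioning from the free end, tension +): N_BC = 22.1 kN, N_AB = 22.1 kN.
A_BC = 243.2 mm².
σ_BC = N_BC/A_BC = 22100/243.2 = 90.89 MPa.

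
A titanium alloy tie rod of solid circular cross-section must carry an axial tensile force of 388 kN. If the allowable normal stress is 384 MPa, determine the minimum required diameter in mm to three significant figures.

35.9 mm

Required area A ≥ P/σ_allow = 388000/384 = 1010 mm².
For a solid circular section, d ≥ √(4A/π) = 35.87 mm.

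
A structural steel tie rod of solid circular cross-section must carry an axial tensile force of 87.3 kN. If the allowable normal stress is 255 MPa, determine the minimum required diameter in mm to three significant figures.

Required area A ≥ P/σ_allow = 87300/255 = 342.4 mm².
For a solid circular section, d ≥ √(4A/π) = 20.88 mm.

20.9 mm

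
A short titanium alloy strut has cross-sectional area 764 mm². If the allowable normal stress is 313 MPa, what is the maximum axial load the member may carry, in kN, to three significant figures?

P_max = σ_allow · A = 313 · 764 = 239100 N = 239.1 kN.

239 kN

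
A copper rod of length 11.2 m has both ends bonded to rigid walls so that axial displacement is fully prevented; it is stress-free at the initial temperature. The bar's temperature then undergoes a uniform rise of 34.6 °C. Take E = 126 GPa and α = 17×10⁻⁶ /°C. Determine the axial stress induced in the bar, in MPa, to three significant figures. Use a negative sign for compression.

Free thermal expansion αLΔT = 17e-6 · 11200 · 34.6 = 6.588 mm.
The walls impose strain ε = −(6.588)/11200 = -5.8820e-04; σ = Eε = 126000 · -5.8820e-04 = -74.11 MPa.

-74.1 MPa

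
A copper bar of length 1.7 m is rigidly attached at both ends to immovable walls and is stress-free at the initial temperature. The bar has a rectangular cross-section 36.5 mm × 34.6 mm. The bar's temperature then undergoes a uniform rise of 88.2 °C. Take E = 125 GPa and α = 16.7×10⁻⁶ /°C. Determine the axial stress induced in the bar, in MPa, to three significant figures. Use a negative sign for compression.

-184 MPa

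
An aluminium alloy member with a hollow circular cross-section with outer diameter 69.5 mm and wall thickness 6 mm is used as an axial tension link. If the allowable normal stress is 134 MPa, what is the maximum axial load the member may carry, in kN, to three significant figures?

A = 1197 mm².
P_max = σ_allow · A = 134 · 1197 = 160400 N = 160.4 kN.

160 kN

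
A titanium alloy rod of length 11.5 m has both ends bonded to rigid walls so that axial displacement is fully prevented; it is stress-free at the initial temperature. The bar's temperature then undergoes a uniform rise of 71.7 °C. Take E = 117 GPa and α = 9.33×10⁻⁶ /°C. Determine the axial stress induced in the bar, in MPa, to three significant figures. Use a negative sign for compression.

-78.3 MPa

Free thermal expansion αLΔT = 9.33e-6 · 11500 · 71.7 = 7.693 mm.
The walls impose strain ε = −(7.693)/11500 = -6.6896e-04; σ = Eε = 117000 · -6.6896e-04 = -78.27 MPa.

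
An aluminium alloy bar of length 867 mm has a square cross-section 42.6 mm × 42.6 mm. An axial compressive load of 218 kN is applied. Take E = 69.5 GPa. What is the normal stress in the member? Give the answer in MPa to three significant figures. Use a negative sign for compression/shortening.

-120 MPa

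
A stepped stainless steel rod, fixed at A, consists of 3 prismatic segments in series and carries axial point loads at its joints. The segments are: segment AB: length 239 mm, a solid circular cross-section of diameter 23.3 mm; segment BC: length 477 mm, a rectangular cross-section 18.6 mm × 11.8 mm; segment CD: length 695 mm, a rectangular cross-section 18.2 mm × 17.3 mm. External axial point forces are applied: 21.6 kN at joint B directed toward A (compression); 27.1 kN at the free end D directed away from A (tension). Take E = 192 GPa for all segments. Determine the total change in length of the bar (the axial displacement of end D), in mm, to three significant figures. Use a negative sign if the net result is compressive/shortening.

Internal axial forces (sectioning from the free end, tension +): N_CD = 27.1 kN, N_BC = 27.1 kN, N_AB = 5.5 kN.
A_AB = 426.4 mm².
A_BC = 219.5 mm².
A_CD = 314.9 mm².
δ_AB = 5500·239/(426.4·192000) = 0.01606 mm
δ_BC = 27100·477/(219.5·192000) = 0.3068 mm
δ_CD = 27100·695/(314.9·192000) = 0.3116 mm
δ = Σδ_i = 0.6344 mm.

0.634 mm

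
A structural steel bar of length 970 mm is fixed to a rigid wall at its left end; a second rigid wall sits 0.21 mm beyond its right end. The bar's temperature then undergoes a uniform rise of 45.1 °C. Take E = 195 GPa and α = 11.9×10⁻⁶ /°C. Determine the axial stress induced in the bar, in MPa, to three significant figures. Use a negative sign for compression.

-62.4 MPa

Free thermal expansion αLΔT = 11.9e-6 · 970 · 45.1 = 0.5206 mm.
The walls engage after the gap closes; constrained expansion = 0.5206 − 0.21 = 0.3106 mm.
The walls impose strain ε = −(0.3106)/970 = -3.2020e-04; σ = Eε = 195000 · -3.2020e-04 = -62.44 MPa.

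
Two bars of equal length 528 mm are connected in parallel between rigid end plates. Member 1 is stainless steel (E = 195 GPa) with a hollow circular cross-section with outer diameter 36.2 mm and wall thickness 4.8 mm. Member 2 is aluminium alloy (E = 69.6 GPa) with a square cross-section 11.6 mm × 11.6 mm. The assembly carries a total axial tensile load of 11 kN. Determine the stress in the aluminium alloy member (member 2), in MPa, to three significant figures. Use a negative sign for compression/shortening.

A_1 = 473.5 mm².
A_2 = 134.6 mm².
Equal strain + equilibrium ⇒ each member carries load in proportion to AE: A₁E₁ = 92330000 N, A₂E₂ = 9365000 N, ΣAE = 101700000 N.
σ₂ = P·E₂/ΣAE = 11000·69600/101700000 = 7.528 MPa.

7.53 MPa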